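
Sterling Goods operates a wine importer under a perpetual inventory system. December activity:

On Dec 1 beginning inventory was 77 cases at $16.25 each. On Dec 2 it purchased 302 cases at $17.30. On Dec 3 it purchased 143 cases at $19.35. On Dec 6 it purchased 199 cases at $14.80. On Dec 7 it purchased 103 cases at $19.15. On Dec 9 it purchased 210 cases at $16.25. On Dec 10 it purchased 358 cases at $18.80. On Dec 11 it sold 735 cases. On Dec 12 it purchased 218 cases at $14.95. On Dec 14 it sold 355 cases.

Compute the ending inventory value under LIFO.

Dec 11, 735 sold [LIFO — newest first]: 358 @ $18.80 + 210 @ $16.25 + 103 @ $19.15 + 64 @ $14.80 = $13,062.55
Dec 14, 355 sold [LIFO — newest first]: 218 @ $14.95 + 135 @ $14.80 + 2 @ $19.35 = $5,295.80
Total COGS = $13,062.55 + $5,295.80 = $18,358.35
Ending inventory: 77 @ $16.25 + 302 @ $17.30 + 141 @ $19.35 = $9,204.20
Check: goods available $27,562.55 = COGS $18,358.35 + ending $9,204.20

Ending inventory = $9,204.20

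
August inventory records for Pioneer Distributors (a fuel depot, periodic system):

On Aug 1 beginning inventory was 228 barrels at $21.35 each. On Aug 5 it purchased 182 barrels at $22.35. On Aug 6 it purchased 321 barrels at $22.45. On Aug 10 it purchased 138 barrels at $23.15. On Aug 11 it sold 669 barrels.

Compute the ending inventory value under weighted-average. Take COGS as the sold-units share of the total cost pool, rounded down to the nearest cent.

Ending inventory = $4,450.33

Aug 11, sell 669: 669/869 × $19,336.65 → $14,886.32
Ending inventory (cost pool remaining) = $4,450.33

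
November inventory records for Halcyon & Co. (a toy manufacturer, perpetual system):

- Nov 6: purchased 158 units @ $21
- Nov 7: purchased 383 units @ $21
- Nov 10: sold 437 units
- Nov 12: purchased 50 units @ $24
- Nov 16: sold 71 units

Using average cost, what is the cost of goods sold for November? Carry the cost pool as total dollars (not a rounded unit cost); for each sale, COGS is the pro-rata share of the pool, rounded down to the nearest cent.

COGS = $10,737.15

After Nov 6: 158 on hand, pool $3,318.00 (≈ $21.0000 each)
After Nov 7: 541 on hand, pool $11,361.00 (≈ $21.0000 each)
Nov 10, sell 437: 437/541 × $11,361.00 → $9,177.00
After Nov 12: 154 on hand, pool $3,384.00 (≈ $21.9740 each)
Nov 16, sell 71: 71/154 × $3,384.00 → $1,560.15
Total COGS = $9,177.00 + $1,560.15 = $10,737.15
Ending inventory (cost pool remaining) = $1,823.85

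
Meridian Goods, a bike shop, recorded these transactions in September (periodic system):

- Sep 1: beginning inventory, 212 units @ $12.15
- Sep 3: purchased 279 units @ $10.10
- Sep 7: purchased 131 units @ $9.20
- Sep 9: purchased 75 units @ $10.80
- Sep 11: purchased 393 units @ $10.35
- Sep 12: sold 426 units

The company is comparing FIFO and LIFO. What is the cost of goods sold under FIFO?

FIFO COGS: 212 @ $12.15 + 214 @ $10.10 = $4,737.20
LIFO COGS: 393 @ $10.35 + 33 @ $10.80 = $4,423.95

COGS = $4,737.20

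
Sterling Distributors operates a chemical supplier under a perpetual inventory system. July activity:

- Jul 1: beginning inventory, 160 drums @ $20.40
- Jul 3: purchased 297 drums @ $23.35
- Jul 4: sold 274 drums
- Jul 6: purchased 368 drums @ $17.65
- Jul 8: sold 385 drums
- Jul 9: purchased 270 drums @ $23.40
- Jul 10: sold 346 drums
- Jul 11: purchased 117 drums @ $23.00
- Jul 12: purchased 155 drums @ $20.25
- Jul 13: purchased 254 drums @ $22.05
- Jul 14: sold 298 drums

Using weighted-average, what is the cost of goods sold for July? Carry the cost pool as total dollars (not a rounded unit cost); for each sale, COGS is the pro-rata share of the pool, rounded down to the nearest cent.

After Jul 1: 160 on hand, pool $3,264.00 (≈ $20.4000 each)
After Jul 3: 457 on hand, pool $10,198.95 (≈ $22.3172 each)
Jul 4, sell 274: 274/457 × $10,198.95 → $6,114.90
After Jul 6: 551 on hand, pool $10,579.25 (≈ $19.2001 each)
Jul 8, sell 385: 385/551 × $10,579.25 → $7,392.03
After Jul 9: 436 on hand, pool $9,505.22 (≈ $21.8010 each)
Jul 10, sell 346: 346/436 × $9,505.22 → $7,543.13
After Jul 11: 207 on hand, pool $4,653.09 (≈ $22.4787 each)
After Jul 12: 362 on hand, pool $7,791.84 (≈ $21.5244 each)
After Jul 13: 616 on hand, pool $13,392.54 (≈ $21.7411 each)
Jul 14, sell 298: 298/616 × $13,392.54 → $6,478.85
Total COGS = $6,114.90 + $7,392.03 + $7,543.13 + $6,478.85 = $27,528.91
Ending inventory (cost pool remaining) = $6,913.69
Check: goods available $34,442.60 = COGS $27,528.91 + ending $6,913.69

COGS = $27,528.91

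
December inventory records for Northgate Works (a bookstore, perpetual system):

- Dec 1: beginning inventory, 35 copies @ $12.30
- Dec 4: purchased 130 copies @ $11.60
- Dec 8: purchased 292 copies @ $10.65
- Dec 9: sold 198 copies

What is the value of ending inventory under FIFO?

Ending inventory = $2,758.35

Dec 9, 198 sold [FIFO — oldest first]: 35 @ $12.30 + 130 @ $11.60 + 33 @ $10.65 = $2,289.95
Ending inventory: 259 @ $10.65 = $2,758.35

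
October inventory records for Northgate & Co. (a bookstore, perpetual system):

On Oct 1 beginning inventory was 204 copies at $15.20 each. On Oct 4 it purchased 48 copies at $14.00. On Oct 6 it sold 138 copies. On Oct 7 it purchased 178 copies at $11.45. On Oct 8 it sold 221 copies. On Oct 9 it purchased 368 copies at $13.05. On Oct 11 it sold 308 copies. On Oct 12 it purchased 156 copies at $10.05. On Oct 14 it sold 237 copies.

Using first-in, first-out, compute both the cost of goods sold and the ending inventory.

Oct 6, 138 sold [FIFO — oldest first]: 138 @ $15.20 = $2,097.60
Oct 8, 221 sold [FIFO — oldest first]: 66 @ $15.20 + 48 @ $14.00 + 107 @ $11.45 = $2,900.35
Oct 11, 308 sold [FIFO — oldest first]: 71 @ $11.45 + 237 @ $13.05 = $3,905.80
Oct 14, 237 sold [FIFO — oldest first]: 131 @ $13.05 + 106 @ $10.05 = $2,774.85
Total COGS = $2,097.60 + $2,900.35 + $3,905.80 + $2,774.85 = $11,678.60
Ending inventory: 50 @ $10.05 = $502.50

COGS = $11,678.60; ending inventory = $502.50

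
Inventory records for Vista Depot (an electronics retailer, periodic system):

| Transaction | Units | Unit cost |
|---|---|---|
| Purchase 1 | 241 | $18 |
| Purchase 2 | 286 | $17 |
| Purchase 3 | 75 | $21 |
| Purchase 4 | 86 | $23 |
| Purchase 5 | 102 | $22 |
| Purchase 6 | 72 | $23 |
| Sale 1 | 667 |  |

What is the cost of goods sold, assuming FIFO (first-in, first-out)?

COGS = $12,270

Sale 1 (667) [FIFO — oldest first]: 241 @ $18 + 286 @ $17 + 75 @ $21 + 65 @ $23 = $12,270
Ending inventory: 21 @ $23 + 102 @ $22 + 72 @ $23 = $4,383
Check: goods available $16,653 = COGS $12,270 + ending $4,383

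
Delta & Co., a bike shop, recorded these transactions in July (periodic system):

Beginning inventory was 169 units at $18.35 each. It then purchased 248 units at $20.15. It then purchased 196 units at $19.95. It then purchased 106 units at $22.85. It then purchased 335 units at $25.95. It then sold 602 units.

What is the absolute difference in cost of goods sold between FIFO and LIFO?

FIFO COGS: 169 @ $18.35 + 248 @ $20.15 + 185 @ $19.95 = $11,789.10
LIFO COGS: 335 @ $25.95 + 106 @ $22.85 + 161 @ $19.95 = $14,327.30
Difference = |$11,789.10 − $14,327.30| = $2,538.20

$2,538.20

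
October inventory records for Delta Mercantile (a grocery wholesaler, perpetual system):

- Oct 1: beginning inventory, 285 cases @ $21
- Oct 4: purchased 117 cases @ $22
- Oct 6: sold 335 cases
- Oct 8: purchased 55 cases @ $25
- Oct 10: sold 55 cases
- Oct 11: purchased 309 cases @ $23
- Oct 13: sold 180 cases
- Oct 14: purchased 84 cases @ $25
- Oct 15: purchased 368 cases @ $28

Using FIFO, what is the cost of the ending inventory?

Ending inventory = $16,912

Oct 6, 335 sold [FIFO — oldest first]: 285 @ $21 + 50 @ $22 = $7,085
Oct 10, 55 sold [FIFO — oldest first]: 55 @ $22 = $1,210
Oct 13, 180 sold [FIFO — oldest first]: 12 @ $22 + 55 @ $25 + 113 @ $23 = $4,238
Total COGS = $7,085 + $1,210 + $4,238 = $12,533
Ending inventory: 196 @ $23 + 84 @ $25 + 368 @ $28 = $16,912
Check: goods available $29,445 = COGS $12,533 + ending $16,912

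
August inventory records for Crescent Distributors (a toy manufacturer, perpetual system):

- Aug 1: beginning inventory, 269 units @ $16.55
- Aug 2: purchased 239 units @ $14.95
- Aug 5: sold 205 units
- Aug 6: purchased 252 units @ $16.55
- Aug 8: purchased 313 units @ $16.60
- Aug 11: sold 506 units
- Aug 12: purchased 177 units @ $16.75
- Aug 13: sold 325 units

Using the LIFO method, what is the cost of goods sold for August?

Aug 5, 205 sold [LIFO — newest first]: 205 @ $14.95 = $3,064.75
Aug 11, 506 sold [LIFO — newest first]: 313 @ $16.60 + 193 @ $16.55 = $8,389.95
Aug 13, 325 sold [LIFO — newest first]: 177 @ $16.75 + 59 @ $16.55 + 34 @ $14.95 + 55 @ $16.55 = $5,359.75
Total COGS = $3,064.75 + $8,389.95 + $5,359.75 = $16,814.45
Ending inventory: 214 @ $16.55 = $3,541.70
Check: goods available $20,356.15 = COGS $16,814.45 + ending $3,541.70

COGS = $16,814.45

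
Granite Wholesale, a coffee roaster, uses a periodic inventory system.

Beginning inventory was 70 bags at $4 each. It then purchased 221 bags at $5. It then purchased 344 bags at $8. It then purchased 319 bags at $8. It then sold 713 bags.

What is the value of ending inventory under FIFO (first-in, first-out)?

Ending inventory = $1,928

Sale 1 (713) [FIFO — oldest first]: 70 @ $4 + 221 @ $5 + 344 @ $8 + 78 @ $8 = $4,761
Ending inventory: 241 @ $8 = $1,928
Check: goods available $6,689 = COGS $4,761 + ending $1,928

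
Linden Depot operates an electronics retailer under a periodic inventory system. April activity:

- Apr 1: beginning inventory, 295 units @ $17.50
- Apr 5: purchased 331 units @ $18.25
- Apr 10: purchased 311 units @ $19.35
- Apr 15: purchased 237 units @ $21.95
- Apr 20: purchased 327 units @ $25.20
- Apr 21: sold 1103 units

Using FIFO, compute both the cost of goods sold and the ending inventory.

COGS = $20,864.80; ending inventory = $9,798.85

Apr 21, 1103 sold [FIFO — oldest first]: 295 @ $17.50 + 331 @ $18.25 + 311 @ $19.35 + 166 @ $21.95 = $20,864.80
Ending inventory: 71 @ $21.95 + 327 @ $25.20 = $9,798.85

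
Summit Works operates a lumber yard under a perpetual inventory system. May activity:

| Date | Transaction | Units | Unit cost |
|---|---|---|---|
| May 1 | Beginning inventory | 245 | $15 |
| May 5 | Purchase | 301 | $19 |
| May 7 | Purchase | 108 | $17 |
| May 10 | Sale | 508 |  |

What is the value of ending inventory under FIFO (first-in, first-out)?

May 10, 508 sold [FIFO — oldest first]: 245 @ $15 + 263 @ $19 = $8,672
Ending inventory: 38 @ $19 + 108 @ $17 = $2,558

Ending inventory = $2,558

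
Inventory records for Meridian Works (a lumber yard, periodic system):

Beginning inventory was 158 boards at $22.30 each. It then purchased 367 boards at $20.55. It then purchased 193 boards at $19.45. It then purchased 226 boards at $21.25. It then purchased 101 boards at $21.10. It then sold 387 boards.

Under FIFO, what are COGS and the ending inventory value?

Sale 1 (387) [FIFO — oldest first]: 158 @ $22.30 + 229 @ $20.55 = $8,229.35
Ending inventory: 138 @ $20.55 + 193 @ $19.45 + 226 @ $21.25 + 101 @ $21.10 = $13,523.35
Check: goods available $21,752.70 = COGS $8,229.35 + ending $13,523.35

COGS = $8,229.35; ending inventory = $13,523.35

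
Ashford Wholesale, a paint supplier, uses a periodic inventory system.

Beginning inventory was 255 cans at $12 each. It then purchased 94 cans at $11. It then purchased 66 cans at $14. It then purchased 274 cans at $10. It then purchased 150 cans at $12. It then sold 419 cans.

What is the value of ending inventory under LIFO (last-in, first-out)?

Sale 1 (419) [LIFO — newest first]: 150 @ $12 + 269 @ $10 = $4,490
Ending inventory: 255 @ $12 + 94 @ $11 + 66 @ $14 + 5 @ $10 = $5,068
Check: goods available $9,558 = COGS $4,490 + ending $5,068

Ending inventory = $5,068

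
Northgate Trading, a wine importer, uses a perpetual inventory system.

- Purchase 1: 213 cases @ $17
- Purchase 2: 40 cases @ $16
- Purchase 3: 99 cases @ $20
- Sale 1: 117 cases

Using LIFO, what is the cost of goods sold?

COGS = $2,268

Sale 1 (117) [LIFO — newest first]: 99 @ $20 + 18 @ $16 = $2,268
Ending inventory: 213 @ $17 + 22 @ $16 = $3,973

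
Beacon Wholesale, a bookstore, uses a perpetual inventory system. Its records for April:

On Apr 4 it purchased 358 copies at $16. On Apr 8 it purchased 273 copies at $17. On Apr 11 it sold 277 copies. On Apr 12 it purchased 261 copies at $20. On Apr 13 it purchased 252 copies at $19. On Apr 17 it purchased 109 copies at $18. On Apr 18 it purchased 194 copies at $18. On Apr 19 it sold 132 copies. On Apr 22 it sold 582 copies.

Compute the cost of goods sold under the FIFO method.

Apr 11, 277 sold [FIFO — oldest first]: 277 @ $16 = $4,432
Apr 19, 132 sold [FIFO — oldest first]: 81 @ $16 + 51 @ $17 = $2,163
Apr 22, 582 sold [FIFO — oldest first]: 222 @ $17 + 261 @ $20 + 99 @ $19 = $10,875
Total COGS = $4,432 + $2,163 + $10,875 = $17,470
Ending inventory: 153 @ $19 + 109 @ $18 + 194 @ $18 = $8,361

COGS = $17,470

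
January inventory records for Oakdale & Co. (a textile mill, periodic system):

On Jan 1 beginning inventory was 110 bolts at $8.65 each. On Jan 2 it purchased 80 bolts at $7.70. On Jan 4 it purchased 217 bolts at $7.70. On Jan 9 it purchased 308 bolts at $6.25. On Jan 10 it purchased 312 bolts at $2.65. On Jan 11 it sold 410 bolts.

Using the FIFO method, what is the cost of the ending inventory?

Jan 11, 410 sold [FIFO — oldest first]: 110 @ $8.65 + 80 @ $7.70 + 217 @ $7.70 + 3 @ $6.25 = $3,257.15
Ending inventory: 305 @ $6.25 + 312 @ $2.65 = $2,733.05

Ending inventory = $2,733.05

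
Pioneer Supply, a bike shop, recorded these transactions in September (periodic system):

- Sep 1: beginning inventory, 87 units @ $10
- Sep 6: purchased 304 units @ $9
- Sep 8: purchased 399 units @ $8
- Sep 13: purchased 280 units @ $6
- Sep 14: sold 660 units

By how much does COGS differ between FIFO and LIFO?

$1,038

FIFO COGS: 87 @ $10 + 304 @ $9 + 269 @ $8 = $5,758
LIFO COGS: 280 @ $6 + 380 @ $8 = $4,720
Difference = |$5,758 − $4,720| = $1,038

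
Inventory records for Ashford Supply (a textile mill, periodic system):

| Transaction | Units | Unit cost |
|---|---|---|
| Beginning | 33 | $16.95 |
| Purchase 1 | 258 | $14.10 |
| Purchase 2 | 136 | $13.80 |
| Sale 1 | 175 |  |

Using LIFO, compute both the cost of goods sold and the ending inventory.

Sale 1 (175) [LIFO — newest first]: 136 @ $13.80 + 39 @ $14.10 = $2,426.70
Ending inventory: 33 @ $16.95 + 219 @ $14.10 = $3,647.25

COGS = $2,426.70; ending inventory = $3,647.25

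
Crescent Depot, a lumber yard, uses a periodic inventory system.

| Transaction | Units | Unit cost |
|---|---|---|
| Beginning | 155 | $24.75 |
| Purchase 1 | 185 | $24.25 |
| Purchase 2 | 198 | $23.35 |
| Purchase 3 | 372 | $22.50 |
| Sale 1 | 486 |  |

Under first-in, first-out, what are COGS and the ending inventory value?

COGS = $11,731.60; ending inventory = $9,584.20

Sale 1 (486) [FIFO — oldest first]: 155 @ $24.75 + 185 @ $24.25 + 146 @ $23.35 = $11,731.60
Ending inventory: 52 @ $23.35 + 372 @ $22.50 = $9,584.20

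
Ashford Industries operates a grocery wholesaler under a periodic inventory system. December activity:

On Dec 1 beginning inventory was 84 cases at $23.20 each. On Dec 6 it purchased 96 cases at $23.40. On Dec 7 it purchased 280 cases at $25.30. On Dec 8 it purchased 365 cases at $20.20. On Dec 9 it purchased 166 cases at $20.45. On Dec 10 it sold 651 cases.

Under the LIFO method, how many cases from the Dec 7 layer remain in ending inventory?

Dec 10, 651 sold [LIFO — newest first]: 166 @ $20.45 + 365 @ $20.20 + 120 @ $25.30 = $13,803.70
Ending inventory: 84 @ $23.20 + 96 @ $23.40 + 160 @ $25.30 = $8,243.20
Check: goods available $22,046.90 = COGS $13,803.70 + ending $8,243.20

160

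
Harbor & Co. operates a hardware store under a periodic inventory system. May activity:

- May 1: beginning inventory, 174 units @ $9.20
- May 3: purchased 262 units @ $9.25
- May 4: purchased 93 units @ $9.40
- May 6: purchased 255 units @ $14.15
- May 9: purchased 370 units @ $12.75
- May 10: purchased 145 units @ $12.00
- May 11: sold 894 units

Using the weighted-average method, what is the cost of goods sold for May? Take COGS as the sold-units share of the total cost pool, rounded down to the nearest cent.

May 11, sell 894: 894/1299 × $14,964.25 → $10,298.72
Ending inventory (cost pool remaining) = $4,665.53

COGS = $10,298.72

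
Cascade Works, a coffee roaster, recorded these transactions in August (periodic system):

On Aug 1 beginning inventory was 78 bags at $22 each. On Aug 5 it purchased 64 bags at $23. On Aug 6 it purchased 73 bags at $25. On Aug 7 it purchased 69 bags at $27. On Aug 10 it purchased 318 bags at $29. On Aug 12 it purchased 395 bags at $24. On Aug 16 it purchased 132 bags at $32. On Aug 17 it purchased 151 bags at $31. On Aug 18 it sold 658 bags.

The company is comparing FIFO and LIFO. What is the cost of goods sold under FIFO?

COGS = $17,442

FIFO COGS: 78 @ $22 + 64 @ $23 + 73 @ $25 + 69 @ $27 + 318 @ $29 + 56 @ $24 = $17,442
LIFO COGS: 151 @ $31 + 132 @ $32 + 375 @ $24 = $17,905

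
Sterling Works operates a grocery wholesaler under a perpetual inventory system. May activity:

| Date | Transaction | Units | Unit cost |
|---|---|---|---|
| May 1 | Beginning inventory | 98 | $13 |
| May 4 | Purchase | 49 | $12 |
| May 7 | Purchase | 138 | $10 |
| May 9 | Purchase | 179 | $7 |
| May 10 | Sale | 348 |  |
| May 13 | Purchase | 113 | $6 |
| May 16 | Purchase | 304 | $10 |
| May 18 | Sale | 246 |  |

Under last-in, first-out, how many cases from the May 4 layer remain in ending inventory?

18

May 10, 348 sold [LIFO — newest first]: 179 @ $7 + 138 @ $10 + 31 @ $12 = $3,005
May 18, 246 sold [LIFO — newest first]: 246 @ $10 = $2,460
Total COGS = $3,005 + $2,460 = $5,465
Ending inventory: 98 @ $13 + 18 @ $12 + 113 @ $6 + 58 @ $10 = $2,748
Check: goods available $8,213 = COGS $5,465 + ending $2,748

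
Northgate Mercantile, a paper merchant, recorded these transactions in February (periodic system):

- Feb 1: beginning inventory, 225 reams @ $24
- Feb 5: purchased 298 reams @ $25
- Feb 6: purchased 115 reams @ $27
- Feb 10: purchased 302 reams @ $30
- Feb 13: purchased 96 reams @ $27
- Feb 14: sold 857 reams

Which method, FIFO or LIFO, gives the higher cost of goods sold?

LIFO

FIFO COGS: 225 @ $24 + 298 @ $25 + 115 @ $27 + 219 @ $30 = $22,525
LIFO COGS: 96 @ $27 + 302 @ $30 + 115 @ $27 + 298 @ $25 + 46 @ $24 = $23,311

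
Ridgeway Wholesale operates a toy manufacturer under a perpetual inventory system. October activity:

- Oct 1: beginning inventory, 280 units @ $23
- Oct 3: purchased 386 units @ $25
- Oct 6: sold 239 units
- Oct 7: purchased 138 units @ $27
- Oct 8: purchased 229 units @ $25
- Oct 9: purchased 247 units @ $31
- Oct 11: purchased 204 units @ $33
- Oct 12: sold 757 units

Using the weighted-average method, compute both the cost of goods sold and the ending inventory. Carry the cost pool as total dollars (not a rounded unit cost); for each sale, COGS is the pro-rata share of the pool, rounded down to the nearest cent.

After Oct 1: 280 on hand, pool $6,440.00 (≈ $23.0000 each)
After Oct 3: 666 on hand, pool $16,090.00 (≈ $24.1592 each)
Oct 6, sell 239: 239/666 × $16,090.00 → $5,774.03
After Oct 7: 565 on hand, pool $14,041.97 (≈ $24.8530 each)
After Oct 8: 794 on hand, pool $19,766.97 (≈ $24.8954 each)
After Oct 9: 1041 on hand, pool $27,423.97 (≈ $26.3439 each)
After Oct 11: 1245 on hand, pool $34,155.97 (≈ $27.4345 each)
Oct 12, sell 757: 757/1245 × $34,155.97 → $20,767.92
Total COGS = $5,774.03 + $20,767.92 = $26,541.95
Ending inventory (cost pool remaining) = $13,388.05

COGS = $26,541.95; ending inventory = $13,388.05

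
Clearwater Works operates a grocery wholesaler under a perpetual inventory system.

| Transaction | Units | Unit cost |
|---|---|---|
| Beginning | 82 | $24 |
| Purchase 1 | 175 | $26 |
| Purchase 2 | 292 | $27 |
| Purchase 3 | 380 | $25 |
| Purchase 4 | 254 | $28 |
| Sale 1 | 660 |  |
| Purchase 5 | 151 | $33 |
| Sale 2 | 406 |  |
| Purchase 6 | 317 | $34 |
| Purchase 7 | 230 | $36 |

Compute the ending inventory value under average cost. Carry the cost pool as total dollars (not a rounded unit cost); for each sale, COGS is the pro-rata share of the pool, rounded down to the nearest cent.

After Beginning: 82 on hand, pool $1,968.00 (≈ $24.0000 each)
After Purchase 1: 257 on hand, pool $6,518.00 (≈ $25.3619 each)
After Purchase 2: 549 on hand, pool $14,402.00 (≈ $26.2332 each)
After Purchase 3: 929 on hand, pool $23,902.00 (≈ $25.7287 each)
After Purchase 4: 1183 on hand, pool $31,014.00 (≈ $26.2164 each)
Sale 1, sell 660: 660/1183 × $31,014.00 → $17,302.82
After Purchase 5: 674 on hand, pool $18,694.18 (≈ $27.7362 each)
Sale 2, sell 406: 406/674 × $18,694.18 → $11,260.88
After Purchase 6: 585 on hand, pool $18,211.30 (≈ $31.1304 each)
After Purchase 7: 815 on hand, pool $26,491.30 (≈ $32.5047 each)
Total COGS = $17,302.82 + $11,260.88 = $28,563.70
Ending inventory (cost pool remaining) = $26,491.30
Check: goods available $55,055.00 = COGS $28,563.70 + ending $26,491.30

Ending inventory = $26,491.30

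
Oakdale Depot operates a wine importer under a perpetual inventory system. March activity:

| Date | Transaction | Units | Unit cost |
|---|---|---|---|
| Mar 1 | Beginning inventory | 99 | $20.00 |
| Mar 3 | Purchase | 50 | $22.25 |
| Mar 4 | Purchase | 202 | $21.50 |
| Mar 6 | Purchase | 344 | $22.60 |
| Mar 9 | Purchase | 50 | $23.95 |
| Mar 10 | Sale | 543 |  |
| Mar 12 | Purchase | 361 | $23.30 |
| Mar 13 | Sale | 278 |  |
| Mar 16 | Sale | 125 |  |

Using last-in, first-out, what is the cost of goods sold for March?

COGS = $21,489.70

Mar 10, 543 sold [LIFO — newest first]: 50 @ $23.95 + 344 @ $22.60 + 149 @ $21.50 = $12,175.40
Mar 13, 278 sold [LIFO — newest first]: 278 @ $23.30 = $6,477.40
Mar 16, 125 sold [LIFO — newest first]: 83 @ $23.30 + 42 @ $21.50 = $2,836.90
Total COGS = $12,175.40 + $6,477.40 + $2,836.90 = $21,489.70
Ending inventory: 99 @ $20.00 + 50 @ $22.25 + 11 @ $21.50 = $3,329.00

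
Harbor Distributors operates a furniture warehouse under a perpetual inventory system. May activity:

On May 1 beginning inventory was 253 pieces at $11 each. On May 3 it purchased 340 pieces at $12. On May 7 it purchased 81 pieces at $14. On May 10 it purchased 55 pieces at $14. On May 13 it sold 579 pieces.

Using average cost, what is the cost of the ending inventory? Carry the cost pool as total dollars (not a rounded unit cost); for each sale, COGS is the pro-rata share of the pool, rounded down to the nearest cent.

After May 1: 253 on hand, pool $2,783.00 (≈ $11.0000 each)
After May 3: 593 on hand, pool $6,863.00 (≈ $11.5734 each)
After May 7: 674 on hand, pool $7,997.00 (≈ $11.8650 each)
After May 10: 729 on hand, pool $8,767.00 (≈ $12.0261 each)
May 13, sell 579: 579/729 × $8,767.00 → $6,963.09
Ending inventory (cost pool remaining) = $1,803.91

Ending inventory = $1,803.91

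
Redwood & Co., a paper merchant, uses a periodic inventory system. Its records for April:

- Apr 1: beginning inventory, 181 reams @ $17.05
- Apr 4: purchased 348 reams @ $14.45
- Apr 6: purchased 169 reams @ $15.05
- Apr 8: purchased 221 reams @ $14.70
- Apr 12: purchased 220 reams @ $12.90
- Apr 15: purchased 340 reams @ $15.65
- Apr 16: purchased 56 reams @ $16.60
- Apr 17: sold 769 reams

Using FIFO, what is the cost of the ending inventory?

Ending inventory = $11,293.60

Apr 17, 769 sold [FIFO — oldest first]: 181 @ $17.05 + 348 @ $14.45 + 169 @ $15.05 + 71 @ $14.70 = $11,701.80
Ending inventory: 150 @ $14.70 + 220 @ $12.90 + 340 @ $15.65 + 56 @ $16.60 = $11,293.60
Check: goods available $22,995.40 = COGS $11,701.80 + ending $11,293.60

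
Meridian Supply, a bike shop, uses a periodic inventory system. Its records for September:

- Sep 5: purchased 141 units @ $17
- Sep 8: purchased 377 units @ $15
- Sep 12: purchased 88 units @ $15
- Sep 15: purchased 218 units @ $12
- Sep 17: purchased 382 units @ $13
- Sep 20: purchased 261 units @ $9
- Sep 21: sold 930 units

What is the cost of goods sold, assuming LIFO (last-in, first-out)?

Sep 21, 930 sold [LIFO — newest first]: 261 @ $9 + 382 @ $13 + 218 @ $12 + 69 @ $15 = $10,966
Ending inventory: 141 @ $17 + 377 @ $15 + 19 @ $15 = $8,337

COGS = $10,966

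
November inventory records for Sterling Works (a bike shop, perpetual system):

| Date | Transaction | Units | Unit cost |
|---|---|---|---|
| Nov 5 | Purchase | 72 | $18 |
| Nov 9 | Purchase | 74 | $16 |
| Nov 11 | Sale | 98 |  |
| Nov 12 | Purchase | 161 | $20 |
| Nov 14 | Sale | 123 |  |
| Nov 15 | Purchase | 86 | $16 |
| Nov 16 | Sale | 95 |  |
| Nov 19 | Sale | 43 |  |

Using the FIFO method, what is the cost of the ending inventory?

Ending inventory = $544

Nov 11, 98 sold [FIFO — oldest first]: 72 @ $18 + 26 @ $16 = $1,712
Nov 14, 123 sold [FIFO — oldest first]: 48 @ $16 + 75 @ $20 = $2,268
Nov 16, 95 sold [FIFO — oldest first]: 86 @ $20 + 9 @ $16 = $1,864
Nov 19, 43 sold [FIFO — oldest first]: 43 @ $16 = $688
Total COGS = $1,712 + $2,268 + $1,864 + $688 = $6,532
Ending inventory: 34 @ $16 = $544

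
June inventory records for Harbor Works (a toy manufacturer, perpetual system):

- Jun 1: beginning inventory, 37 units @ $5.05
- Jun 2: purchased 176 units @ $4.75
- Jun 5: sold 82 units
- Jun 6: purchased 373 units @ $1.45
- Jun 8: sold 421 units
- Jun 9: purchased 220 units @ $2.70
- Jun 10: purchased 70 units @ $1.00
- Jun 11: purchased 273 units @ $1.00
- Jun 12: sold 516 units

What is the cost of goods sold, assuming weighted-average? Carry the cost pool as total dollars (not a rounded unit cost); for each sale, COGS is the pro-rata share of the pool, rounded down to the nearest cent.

After Jun 1: 37 on hand, pool $186.85 (≈ $5.0500 each)
After Jun 2: 213 on hand, pool $1,022.85 (≈ $4.8021 each)
Jun 5, sell 82: 82/213 × $1,022.85 → $393.77
After Jun 6: 504 on hand, pool $1,169.93 (≈ $2.3213 each)
Jun 8, sell 421: 421/504 × $1,169.93 → $977.26
After Jun 9: 303 on hand, pool $786.67 (≈ $2.5963 each)
After Jun 10: 373 on hand, pool $856.67 (≈ $2.2967 each)
After Jun 11: 646 on hand, pool $1,129.67 (≈ $1.7487 each)
Jun 12, sell 516: 516/646 × $1,129.67 → $902.33
Total COGS = $393.77 + $977.26 + $902.33 = $2,273.36
Ending inventory (cost pool remaining) = $227.34

COGS = $2,273.36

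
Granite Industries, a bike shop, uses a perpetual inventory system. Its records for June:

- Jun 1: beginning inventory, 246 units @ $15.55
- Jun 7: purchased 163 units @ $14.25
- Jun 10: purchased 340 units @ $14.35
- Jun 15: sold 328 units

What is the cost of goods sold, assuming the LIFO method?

Jun 15, 328 sold [LIFO — newest first]: 328 @ $14.35 = $4,706.80
Ending inventory: 246 @ $15.55 + 163 @ $14.25 + 12 @ $14.35 = $6,320.25
Check: goods available $11,027.05 = COGS $4,706.80 + ending $6,320.25

COGS = $4,706.80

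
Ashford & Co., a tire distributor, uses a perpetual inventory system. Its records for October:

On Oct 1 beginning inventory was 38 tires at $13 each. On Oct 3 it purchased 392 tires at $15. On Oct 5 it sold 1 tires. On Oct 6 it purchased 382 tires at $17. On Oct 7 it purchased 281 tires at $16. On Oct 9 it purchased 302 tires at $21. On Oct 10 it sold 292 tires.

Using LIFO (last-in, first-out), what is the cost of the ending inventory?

Ending inventory = $17,559

Oct 5, 1 sold [LIFO — newest first]: 1 @ $15 = $15
Oct 10, 292 sold [LIFO — newest first]: 292 @ $21 = $6,132
Total COGS = $15 + $6,132 = $6,147
Ending inventory: 38 @ $13 + 391 @ $15 + 382 @ $17 + 281 @ $16 + 10 @ $21 = $17,559
Check: goods available $23,706 = COGS $6,147 + ending $17,559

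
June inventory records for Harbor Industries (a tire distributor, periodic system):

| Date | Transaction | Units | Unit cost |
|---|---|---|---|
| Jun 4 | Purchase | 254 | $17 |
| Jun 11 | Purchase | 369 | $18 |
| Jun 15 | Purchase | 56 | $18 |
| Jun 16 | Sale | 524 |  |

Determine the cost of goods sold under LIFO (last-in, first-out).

Jun 16, 524 sold [LIFO — newest first]: 56 @ $18 + 369 @ $18 + 99 @ $17 = $9,333
Ending inventory: 155 @ $17 = $2,635

COGS = $9,333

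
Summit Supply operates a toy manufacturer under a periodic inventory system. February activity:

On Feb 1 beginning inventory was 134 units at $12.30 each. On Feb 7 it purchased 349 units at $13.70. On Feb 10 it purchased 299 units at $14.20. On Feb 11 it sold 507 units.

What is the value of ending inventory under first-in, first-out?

Feb 11, 507 sold [FIFO — oldest first]: 134 @ $12.30 + 349 @ $13.70 + 24 @ $14.20 = $6,770.30
Ending inventory: 275 @ $14.20 = $3,905.00

Ending inventory = $3,905.00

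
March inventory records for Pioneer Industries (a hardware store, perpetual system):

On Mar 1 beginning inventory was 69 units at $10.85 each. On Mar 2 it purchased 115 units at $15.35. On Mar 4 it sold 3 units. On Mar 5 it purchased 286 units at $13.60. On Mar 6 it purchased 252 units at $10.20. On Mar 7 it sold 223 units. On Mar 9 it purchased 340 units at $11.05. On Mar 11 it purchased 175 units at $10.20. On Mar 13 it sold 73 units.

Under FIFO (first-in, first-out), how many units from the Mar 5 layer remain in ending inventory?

Mar 4, 3 sold [FIFO — oldest first]: 3 @ $10.85 = $32.55
Mar 7, 223 sold [FIFO — oldest first]: 66 @ $10.85 + 115 @ $15.35 + 42 @ $13.60 = $3,052.55
Mar 13, 73 sold [FIFO — oldest first]: 73 @ $13.60 = $992.80
Total COGS = $32.55 + $3,052.55 + $992.80 = $4,077.90
Ending inventory: 171 @ $13.60 + 252 @ $10.20 + 340 @ $11.05 + 175 @ $10.20 = $10,438.00

171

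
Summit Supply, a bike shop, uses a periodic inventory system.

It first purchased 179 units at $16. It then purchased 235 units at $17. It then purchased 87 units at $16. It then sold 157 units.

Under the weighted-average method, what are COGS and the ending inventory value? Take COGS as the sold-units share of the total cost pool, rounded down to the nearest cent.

COGS = $2,585.64; ending inventory = $5,665.36

Sale 1, sell 157: 157/501 × $8,251.00 → $2,585.64
Ending inventory (cost pool remaining) = $5,665.36
Check: goods available $8,251.00 = COGS $2,585.64 + ending $5,665.36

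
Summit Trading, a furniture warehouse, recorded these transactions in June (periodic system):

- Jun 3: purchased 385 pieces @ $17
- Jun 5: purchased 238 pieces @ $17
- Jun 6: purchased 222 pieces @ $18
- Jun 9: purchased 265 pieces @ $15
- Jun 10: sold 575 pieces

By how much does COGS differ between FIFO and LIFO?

$308

FIFO COGS: 385 @ $17 + 190 @ $17 = $9,775
LIFO COGS: 265 @ $15 + 222 @ $18 + 88 @ $17 = $9,467
Difference = |$9,775 − $9,467| = $308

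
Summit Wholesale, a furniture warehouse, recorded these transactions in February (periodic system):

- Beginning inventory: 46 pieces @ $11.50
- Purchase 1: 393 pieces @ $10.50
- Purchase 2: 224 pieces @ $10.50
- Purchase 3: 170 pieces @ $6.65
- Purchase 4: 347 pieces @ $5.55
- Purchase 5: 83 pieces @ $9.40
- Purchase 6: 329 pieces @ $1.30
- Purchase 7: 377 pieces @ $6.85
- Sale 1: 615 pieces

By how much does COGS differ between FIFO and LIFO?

FIFO COGS: 46 @ $11.50 + 393 @ $10.50 + 176 @ $10.50 = $6,503.50
LIFO COGS: 377 @ $6.85 + 238 @ $1.30 = $2,891.85
Difference = |$6,503.50 − $2,891.85| = $3,611.65

$3,611.65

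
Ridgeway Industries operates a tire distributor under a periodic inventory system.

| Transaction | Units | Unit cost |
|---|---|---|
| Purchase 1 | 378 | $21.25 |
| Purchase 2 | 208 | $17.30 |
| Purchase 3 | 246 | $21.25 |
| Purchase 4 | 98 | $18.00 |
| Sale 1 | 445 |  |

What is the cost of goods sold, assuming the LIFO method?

COGS = $8,738.80

Sale 1 (445) [LIFO — newest first]: 98 @ $18.00 + 246 @ $21.25 + 101 @ $17.30 = $8,738.80
Ending inventory: 378 @ $21.25 + 107 @ $17.30 = $9,883.60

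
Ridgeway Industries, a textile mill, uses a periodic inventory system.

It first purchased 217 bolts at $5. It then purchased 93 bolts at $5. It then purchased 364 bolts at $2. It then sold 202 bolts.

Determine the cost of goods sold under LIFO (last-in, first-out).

COGS = $404

Sale 1 (202) [LIFO — newest first]: 202 @ $2 = $404
Ending inventory: 217 @ $5 + 93 @ $5 + 162 @ $2 = $1,874
Check: goods available $2,278 = COGS $404 + ending $1,874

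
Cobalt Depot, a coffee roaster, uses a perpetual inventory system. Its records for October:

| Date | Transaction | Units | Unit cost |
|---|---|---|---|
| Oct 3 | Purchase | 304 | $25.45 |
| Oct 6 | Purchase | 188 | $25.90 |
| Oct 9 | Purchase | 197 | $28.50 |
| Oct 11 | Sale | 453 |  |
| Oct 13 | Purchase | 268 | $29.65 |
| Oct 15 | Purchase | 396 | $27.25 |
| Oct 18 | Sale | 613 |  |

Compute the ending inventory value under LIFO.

Oct 11, 453 sold [LIFO — newest first]: 197 @ $28.50 + 188 @ $25.90 + 68 @ $25.45 = $12,214.30
Oct 18, 613 sold [LIFO — newest first]: 396 @ $27.25 + 217 @ $29.65 = $17,225.05
Total COGS = $12,214.30 + $17,225.05 = $29,439.35
Ending inventory: 236 @ $25.45 + 51 @ $29.65 = $7,518.35

Ending inventory = $7,518.35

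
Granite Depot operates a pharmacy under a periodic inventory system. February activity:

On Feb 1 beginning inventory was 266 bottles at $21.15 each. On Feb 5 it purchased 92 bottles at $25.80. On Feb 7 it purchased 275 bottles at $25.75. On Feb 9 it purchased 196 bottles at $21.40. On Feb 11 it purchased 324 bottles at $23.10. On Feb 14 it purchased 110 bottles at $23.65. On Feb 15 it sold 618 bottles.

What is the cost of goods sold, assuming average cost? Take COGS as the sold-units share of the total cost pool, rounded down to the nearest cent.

Feb 15, sell 618: 618/1263 × $29,361.05 → $14,366.68
Ending inventory (cost pool remaining) = $14,994.37

COGS = $14,366.68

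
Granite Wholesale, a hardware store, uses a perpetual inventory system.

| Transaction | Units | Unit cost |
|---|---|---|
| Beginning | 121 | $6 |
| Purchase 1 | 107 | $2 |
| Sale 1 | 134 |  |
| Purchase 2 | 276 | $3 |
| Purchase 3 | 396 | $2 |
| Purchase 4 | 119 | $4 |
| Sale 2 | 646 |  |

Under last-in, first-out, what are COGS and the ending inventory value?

Sale 1 (134) [LIFO — newest first]: 107 @ $2 + 27 @ $6 = $376
Sale 2 (646) [LIFO — newest first]: 119 @ $4 + 396 @ $2 + 131 @ $3 = $1,661
Total COGS = $376 + $1,661 = $2,037
Ending inventory: 94 @ $6 + 145 @ $3 = $999
Check: goods available $3,036 = COGS $2,037 + ending $999

COGS = $2,037; ending inventory = $999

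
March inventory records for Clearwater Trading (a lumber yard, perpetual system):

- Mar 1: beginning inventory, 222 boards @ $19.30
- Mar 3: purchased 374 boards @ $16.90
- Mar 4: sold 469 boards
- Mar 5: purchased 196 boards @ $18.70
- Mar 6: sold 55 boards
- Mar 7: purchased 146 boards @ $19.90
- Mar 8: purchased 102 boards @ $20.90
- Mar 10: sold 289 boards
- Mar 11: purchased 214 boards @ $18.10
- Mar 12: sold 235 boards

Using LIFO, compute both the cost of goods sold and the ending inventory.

Mar 4, 469 sold [LIFO — newest first]: 374 @ $16.90 + 95 @ $19.30 = $8,154.10
Mar 6, 55 sold [LIFO — newest first]: 55 @ $18.70 = $1,028.50
Mar 10, 289 sold [LIFO — newest first]: 102 @ $20.90 + 146 @ $19.90 + 41 @ $18.70 = $5,803.90
Mar 12, 235 sold [LIFO — newest first]: 214 @ $18.10 + 21 @ $18.70 = $4,266.10
Total COGS = $8,154.10 + $1,028.50 + $5,803.90 + $4,266.10 = $19,252.60
Ending inventory: 127 @ $19.30 + 79 @ $18.70 = $3,928.40
Check: goods available $23,181.00 = COGS $19,252.60 + ending $3,928.40

COGS = $19,252.60; ending inventory = $3,928.40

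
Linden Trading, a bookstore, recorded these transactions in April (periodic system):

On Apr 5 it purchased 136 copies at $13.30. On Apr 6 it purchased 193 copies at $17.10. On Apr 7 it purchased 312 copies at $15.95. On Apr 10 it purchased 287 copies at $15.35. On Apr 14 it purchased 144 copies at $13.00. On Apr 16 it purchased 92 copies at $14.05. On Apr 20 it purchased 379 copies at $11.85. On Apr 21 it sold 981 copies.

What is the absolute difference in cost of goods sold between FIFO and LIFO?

FIFO COGS: 136 @ $13.30 + 193 @ $17.10 + 312 @ $15.95 + 287 @ $15.35 + 53 @ $13.00 = $15,179.95
LIFO COGS: 379 @ $11.85 + 92 @ $14.05 + 144 @ $13.00 + 287 @ $15.35 + 79 @ $15.95 = $13,321.25
Difference = |$15,179.95 − $13,321.25| = $1,858.70

$1,858.70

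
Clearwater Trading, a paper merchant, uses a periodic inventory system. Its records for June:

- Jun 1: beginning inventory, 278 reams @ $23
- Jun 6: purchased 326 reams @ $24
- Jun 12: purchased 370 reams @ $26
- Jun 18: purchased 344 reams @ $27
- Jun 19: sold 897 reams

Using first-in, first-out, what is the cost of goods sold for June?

COGS = $21,836

Jun 19, 897 sold [FIFO — oldest first]: 278 @ $23 + 326 @ $24 + 293 @ $26 = $21,836
Ending inventory: 77 @ $26 + 344 @ $27 = $11,290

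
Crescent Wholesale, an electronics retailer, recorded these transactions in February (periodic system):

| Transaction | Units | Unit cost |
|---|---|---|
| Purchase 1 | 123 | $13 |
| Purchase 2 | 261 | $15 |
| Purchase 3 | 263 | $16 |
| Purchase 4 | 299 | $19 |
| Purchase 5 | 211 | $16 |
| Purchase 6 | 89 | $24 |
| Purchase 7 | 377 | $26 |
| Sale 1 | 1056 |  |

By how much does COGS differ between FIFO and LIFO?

FIFO COGS: 123 @ $13 + 261 @ $15 + 263 @ $16 + 299 @ $19 + 110 @ $16 = $17,163
LIFO COGS: 377 @ $26 + 89 @ $24 + 211 @ $16 + 299 @ $19 + 80 @ $16 = $22,275
Difference = |$17,163 − $22,275| = $5,112

$5,112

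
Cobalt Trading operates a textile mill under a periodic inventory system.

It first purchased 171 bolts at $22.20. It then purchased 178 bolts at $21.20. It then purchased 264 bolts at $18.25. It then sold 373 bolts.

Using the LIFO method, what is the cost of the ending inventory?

Ending inventory = $5,259.00

Sale 1 (373) [LIFO — newest first]: 264 @ $18.25 + 109 @ $21.20 = $7,128.80
Ending inventory: 171 @ $22.20 + 69 @ $21.20 = $5,259.00
Check: goods available $12,387.80 = COGS $7,128.80 + ending $5,259.00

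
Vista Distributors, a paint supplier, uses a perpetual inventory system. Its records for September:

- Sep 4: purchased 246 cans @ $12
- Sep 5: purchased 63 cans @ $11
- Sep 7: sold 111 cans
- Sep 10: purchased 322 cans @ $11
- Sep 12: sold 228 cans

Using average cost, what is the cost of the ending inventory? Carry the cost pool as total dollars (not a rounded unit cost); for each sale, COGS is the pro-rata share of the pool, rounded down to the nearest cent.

Ending inventory = $3,300.53

After Sep 4: 246 on hand, pool $2,952.00 (≈ $12.0000 each)
After Sep 5: 309 on hand, pool $3,645.00 (≈ $11.7961 each)
Sep 7, sell 111: 111/309 × $3,645.00 → $1,309.36
After Sep 10: 520 on hand, pool $5,877.64 (≈ $11.3032 each)
Sep 12, sell 228: 228/520 × $5,877.64 → $2,577.11
Total COGS = $1,309.36 + $2,577.11 = $3,886.47
Ending inventory (cost pool remaining) = $3,300.53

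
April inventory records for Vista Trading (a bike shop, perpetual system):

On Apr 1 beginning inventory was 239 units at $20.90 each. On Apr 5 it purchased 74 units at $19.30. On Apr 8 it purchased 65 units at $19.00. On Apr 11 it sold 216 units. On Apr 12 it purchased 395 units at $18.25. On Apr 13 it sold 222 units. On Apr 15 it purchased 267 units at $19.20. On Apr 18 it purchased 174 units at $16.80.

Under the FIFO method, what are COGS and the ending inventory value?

Apr 11, 216 sold [FIFO — oldest first]: 216 @ $20.90 = $4,514.40
Apr 13, 222 sold [FIFO — oldest first]: 23 @ $20.90 + 74 @ $19.30 + 65 @ $19.00 + 60 @ $18.25 = $4,238.90
Total COGS = $4,514.40 + $4,238.90 = $8,753.30
Ending inventory: 335 @ $18.25 + 267 @ $19.20 + 174 @ $16.80 = $14,163.35

COGS = $8,753.30; ending inventory = $14,163.35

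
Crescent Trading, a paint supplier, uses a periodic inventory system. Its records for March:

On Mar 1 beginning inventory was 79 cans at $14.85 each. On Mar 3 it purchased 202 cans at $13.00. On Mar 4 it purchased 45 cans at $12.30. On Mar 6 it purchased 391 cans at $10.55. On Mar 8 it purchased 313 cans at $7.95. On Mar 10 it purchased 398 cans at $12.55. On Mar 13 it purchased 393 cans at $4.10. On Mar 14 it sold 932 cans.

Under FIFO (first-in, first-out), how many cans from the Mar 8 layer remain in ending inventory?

Mar 14, 932 sold [FIFO — oldest first]: 79 @ $14.85 + 202 @ $13.00 + 45 @ $12.30 + 391 @ $10.55 + 215 @ $7.95 = $10,186.95
Ending inventory: 98 @ $7.95 + 398 @ $12.55 + 393 @ $4.10 = $7,385.30

98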